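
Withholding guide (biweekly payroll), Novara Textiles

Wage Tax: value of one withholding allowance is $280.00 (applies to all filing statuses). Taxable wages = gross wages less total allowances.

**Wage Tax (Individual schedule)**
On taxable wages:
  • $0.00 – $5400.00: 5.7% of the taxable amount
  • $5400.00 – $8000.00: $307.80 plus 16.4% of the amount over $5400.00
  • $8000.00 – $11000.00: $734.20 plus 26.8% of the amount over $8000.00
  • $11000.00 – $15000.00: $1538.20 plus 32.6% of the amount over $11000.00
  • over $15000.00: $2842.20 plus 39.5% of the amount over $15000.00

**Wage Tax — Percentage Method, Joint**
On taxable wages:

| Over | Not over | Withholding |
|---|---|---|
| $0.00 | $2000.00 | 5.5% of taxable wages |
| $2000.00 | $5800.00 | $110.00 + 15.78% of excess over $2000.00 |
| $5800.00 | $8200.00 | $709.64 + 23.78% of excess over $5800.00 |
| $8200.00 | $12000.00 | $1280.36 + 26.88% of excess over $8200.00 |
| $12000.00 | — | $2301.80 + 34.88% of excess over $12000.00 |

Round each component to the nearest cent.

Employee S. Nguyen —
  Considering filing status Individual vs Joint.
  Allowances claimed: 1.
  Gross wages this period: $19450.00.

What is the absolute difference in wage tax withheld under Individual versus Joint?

Wage Tax (Individual): taxable = $19450.00 − 1×$280.00 = $19170.00
  $2842.20 + 39.5% × ($19170.00 − $15000.00) = $2842.20 + 39.5% × $4170.00 = $4489.35
Wage Tax (Joint): taxable = $19450.00 − 1×$280.00 = $19170.00
  $2301.80 + 34.88% × ($19170.00 − $12000.00) = $2301.80 + 34.88% × $7170.00 = $4802.70
Difference: |$4489.35 − $4802.70| = $313.35 (higher under Joint)

$313.35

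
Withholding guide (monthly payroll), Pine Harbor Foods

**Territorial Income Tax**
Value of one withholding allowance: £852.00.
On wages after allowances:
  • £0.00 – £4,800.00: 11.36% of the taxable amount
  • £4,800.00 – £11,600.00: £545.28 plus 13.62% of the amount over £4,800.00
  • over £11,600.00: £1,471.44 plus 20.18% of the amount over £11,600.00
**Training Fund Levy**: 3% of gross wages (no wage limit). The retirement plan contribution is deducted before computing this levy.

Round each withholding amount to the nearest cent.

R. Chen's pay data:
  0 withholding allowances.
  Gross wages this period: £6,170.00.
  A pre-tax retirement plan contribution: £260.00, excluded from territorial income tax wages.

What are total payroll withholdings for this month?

Territorial Income Tax: taxable = £6,170.00 − £260.00 = £5,910.00
  £545.28 + 13.62% × (£5,910.00 − £4,800.00) = £545.28 + 13.62% × £1,110.00 = £696.46
Training Fund Levy: 3% × £5,910.00 = £177.30
Total: £696.46 + £177.30 = £873.76

£873.76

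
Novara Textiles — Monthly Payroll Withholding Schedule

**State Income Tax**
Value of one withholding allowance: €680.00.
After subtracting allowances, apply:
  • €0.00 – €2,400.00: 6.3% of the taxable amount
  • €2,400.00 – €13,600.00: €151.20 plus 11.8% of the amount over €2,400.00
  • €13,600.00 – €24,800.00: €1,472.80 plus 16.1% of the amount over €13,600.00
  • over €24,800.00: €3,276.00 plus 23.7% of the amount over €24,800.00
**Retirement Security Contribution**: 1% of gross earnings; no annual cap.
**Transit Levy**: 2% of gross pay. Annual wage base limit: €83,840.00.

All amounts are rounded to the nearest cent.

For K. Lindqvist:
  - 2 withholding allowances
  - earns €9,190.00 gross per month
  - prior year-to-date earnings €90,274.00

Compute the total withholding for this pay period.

State Income Tax: taxable = €9,190.00 − 2×€680.00 = €7,830.00
  €151.20 + 11.8% × (€7,830.00 − €2,400.00) = €151.20 + 11.8% × €5,430.00 = €791.94
Retirement Security Contribution: 1% × €9,190.00 = €91.90
Transit Levy: YTD €90,274.00 ≥ cap €83,840.00 → €0.00
Total: €791.94 + €91.90 + €0.00 = €883.84

€883.84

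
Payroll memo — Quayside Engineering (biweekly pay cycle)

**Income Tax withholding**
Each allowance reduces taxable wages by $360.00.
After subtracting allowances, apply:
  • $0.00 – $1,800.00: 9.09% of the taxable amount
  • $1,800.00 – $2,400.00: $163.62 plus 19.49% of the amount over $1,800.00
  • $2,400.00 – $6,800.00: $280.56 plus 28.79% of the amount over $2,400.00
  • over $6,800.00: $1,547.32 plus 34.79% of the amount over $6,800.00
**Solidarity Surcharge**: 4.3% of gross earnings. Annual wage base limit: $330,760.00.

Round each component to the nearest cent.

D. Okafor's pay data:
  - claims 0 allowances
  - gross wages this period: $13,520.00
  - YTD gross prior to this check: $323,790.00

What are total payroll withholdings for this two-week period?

$4,184.92

Income Tax: taxable = $13,520.00
  $1,547.32 + 34.79% × ($13,520.00 − $6,800.00) = $1,547.32 + 34.79% × $6,720.00 = $3,885.21
Solidarity Surcharge: cap $330,760.00 − YTD $323,790.00 = $6,970.00 subject; 4.3% × $6,970.00 = $299.71
Total: $3,885.21 + $299.71 = $4,184.92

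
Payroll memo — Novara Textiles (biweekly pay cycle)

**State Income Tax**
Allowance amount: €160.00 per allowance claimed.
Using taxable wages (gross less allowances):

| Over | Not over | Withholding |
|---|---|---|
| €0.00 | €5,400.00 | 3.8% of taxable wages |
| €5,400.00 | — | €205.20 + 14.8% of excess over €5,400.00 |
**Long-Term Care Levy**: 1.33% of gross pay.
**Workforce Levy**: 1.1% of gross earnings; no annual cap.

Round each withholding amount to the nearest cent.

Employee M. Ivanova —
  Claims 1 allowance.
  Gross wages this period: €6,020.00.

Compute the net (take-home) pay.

State Income Tax: taxable = €6,020.00 − 1×€160.00 = €5,860.00
  €205.20 + 14.8% × (€5,860.00 − €5,400.00) = €205.20 + 14.8% × €460.00 = €273.28
Long-Term Care Levy: 1.33% × €6,020.00 = €80.07
Workforce Levy: 1.1% × €6,020.00 = €66.22
Total withheld: €273.28 + €80.07 + €66.22 = €419.57
Net pay: €6,020.00 − €419.57 = €5,600.43

€5,600.43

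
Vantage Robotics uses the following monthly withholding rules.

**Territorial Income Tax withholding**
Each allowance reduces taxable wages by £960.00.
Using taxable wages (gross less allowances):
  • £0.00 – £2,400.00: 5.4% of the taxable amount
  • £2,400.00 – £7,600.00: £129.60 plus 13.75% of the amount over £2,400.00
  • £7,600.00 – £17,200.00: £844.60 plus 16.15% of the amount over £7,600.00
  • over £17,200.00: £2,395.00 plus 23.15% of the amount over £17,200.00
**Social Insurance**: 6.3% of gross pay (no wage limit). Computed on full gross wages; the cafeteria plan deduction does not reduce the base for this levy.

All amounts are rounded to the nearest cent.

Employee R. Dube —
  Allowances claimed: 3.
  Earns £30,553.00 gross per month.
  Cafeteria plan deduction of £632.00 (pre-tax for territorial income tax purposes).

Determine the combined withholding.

£6,598.03

Territorial Income Tax: taxable = £30,553.00 − £632.00 − 3×£960.00 = £27,041.00
  £2,395.00 + 23.15% × (£27,041.00 − £17,200.00) = £2,395.00 + 23.15% × £9,841.00 = £4,673.19
Social Insurance: 6.3% × £30,553.00 = £1,924.84
Total: £4,673.19 + £1,924.84 = £6,598.03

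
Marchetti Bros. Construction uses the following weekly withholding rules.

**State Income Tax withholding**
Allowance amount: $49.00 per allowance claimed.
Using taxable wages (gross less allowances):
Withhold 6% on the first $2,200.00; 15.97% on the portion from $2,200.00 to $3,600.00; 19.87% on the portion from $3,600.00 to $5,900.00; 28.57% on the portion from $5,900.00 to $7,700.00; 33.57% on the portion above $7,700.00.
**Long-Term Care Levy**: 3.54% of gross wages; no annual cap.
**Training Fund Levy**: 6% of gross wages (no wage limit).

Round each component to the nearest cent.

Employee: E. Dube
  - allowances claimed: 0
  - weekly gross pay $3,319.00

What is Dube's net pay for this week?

State Income Tax: taxable = $3,319.00
  $132.00 + 15.97% × ($3,319.00 − $2,200.00) = $132.00 + 15.97% × $1,119.00 = $310.70
Long-Term Care Levy: 3.54% × $3,319.00 = $117.49
Training Fund Levy: 6% × $3,319.00 = $199.14
Total withheld: $310.70 + $117.49 + $199.14 = $627.33
Net pay: $3,319.00 − $627.33 = $2,691.67

$2,691.67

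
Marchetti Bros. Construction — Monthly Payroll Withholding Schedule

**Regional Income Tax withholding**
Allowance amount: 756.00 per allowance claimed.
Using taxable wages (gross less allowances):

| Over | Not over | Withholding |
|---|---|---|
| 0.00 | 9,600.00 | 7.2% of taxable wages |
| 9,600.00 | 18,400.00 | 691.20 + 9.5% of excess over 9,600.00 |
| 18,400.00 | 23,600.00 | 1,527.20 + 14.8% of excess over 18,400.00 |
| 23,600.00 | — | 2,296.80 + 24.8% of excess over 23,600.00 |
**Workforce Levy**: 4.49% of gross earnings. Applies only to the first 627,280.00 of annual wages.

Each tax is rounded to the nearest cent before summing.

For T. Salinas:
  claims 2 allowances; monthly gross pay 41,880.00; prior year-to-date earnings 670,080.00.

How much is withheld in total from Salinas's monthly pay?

6,455.26

Regional Income Tax: taxable = 41,880.00 − 2×756.00 = 40,368.00
  2,296.80 + 24.8% × (40,368.00 − 23,600.00) = 2,296.80 + 24.8% × 16,768.00 = 6,455.26
Workforce Levy: YTD 670,080.00 ≥ cap 627,280.00 → 0.00
Total: 6,455.26 + 0.00 = 6,455.26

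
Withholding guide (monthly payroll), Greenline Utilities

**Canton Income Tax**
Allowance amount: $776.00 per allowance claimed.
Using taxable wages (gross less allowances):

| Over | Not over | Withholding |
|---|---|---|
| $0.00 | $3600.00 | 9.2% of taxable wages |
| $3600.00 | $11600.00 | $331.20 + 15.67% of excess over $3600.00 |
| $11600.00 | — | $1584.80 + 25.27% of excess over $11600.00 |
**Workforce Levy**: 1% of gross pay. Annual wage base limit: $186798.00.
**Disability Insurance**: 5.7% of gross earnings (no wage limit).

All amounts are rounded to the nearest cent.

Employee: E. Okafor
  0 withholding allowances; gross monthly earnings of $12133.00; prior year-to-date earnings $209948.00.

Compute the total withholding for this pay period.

Canton Income Tax: taxable = $12133.00
  $1584.80 + 25.27% × ($12133.00 − $11600.00) = $1584.80 + 25.27% × $533.00 = $1719.49
Workforce Levy: YTD $209948.00 ≥ cap $186798.00 → $0.00
Disability Insurance: 5.7% × $12133.00 = $691.58
Total: $1719.49 + $0.00 + $691.58 = $2411.07

$2411.07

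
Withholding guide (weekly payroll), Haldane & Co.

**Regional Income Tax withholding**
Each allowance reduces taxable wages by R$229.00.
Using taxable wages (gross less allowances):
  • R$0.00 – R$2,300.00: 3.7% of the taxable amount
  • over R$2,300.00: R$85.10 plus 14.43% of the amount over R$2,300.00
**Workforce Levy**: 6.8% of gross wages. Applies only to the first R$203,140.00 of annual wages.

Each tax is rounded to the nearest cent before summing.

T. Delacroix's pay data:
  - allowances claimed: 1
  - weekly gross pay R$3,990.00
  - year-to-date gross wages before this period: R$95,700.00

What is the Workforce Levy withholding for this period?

R$271.32

Workforce Levy: 6.8% × R$3,990.00 = R$271.32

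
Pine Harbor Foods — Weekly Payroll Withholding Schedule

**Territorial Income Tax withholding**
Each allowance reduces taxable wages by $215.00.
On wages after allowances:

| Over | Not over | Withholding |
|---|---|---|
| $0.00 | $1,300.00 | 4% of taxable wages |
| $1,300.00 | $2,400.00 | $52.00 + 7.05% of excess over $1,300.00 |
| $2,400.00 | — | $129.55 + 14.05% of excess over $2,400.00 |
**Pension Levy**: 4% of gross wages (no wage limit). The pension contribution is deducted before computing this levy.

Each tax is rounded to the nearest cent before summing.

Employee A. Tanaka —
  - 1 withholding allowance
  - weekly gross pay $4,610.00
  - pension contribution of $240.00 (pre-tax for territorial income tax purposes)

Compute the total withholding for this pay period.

$550.93

Territorial Income Tax: taxable = $4,610.00 − $240.00 − 1×$215.00 = $4,155.00
  $129.55 + 14.05% × ($4,155.00 − $2,400.00) = $129.55 + 14.05% × $1,755.00 = $376.13
Pension Levy: 4% × $4,370.00 = $174.80
Total: $376.13 + $174.80 = $550.93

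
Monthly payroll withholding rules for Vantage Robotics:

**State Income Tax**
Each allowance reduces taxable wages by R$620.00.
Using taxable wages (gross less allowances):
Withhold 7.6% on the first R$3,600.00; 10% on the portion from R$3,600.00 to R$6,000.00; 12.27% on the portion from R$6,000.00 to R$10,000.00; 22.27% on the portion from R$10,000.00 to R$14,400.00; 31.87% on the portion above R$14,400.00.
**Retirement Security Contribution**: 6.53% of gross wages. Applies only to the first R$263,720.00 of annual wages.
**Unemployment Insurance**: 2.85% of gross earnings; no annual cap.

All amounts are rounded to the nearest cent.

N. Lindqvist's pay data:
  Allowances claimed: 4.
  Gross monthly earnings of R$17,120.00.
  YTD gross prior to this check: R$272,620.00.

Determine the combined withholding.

R$2,548.69

State Income Tax: taxable = R$17,120.00 − 4×R$620.00 = R$14,640.00
  R$1,984.28 + 31.87% × (R$14,640.00 − R$14,400.00) = R$1,984.28 + 31.87% × R$240.00 = R$2,060.77
Retirement Security Contribution: YTD R$272,620.00 ≥ cap R$263,720.00 → R$0.00
Unemployment Insurance: 2.85% × R$17,120.00 = R$487.92
Total: R$2,060.77 + R$0.00 + R$487.92 = R$2,548.69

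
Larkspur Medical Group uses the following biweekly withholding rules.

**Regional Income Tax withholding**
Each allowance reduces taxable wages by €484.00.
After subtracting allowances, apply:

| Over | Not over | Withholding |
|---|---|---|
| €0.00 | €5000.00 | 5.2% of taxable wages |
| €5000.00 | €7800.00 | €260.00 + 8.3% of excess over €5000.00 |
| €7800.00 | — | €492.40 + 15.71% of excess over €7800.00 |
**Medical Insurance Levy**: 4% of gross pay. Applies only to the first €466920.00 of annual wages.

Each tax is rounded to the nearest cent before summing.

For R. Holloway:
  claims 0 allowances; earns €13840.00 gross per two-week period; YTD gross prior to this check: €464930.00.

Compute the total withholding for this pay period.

Regional Income Tax: taxable = €13840.00
  €492.40 + 15.71% × (€13840.00 − €7800.00) = €492.40 + 15.71% × €6040.00 = €1441.28
Medical Insurance Levy: cap €466920.00 − YTD €464930.00 = €1990.00 subject; 4% × €1990.00 = €79.60
Total: €1441.28 + €79.60 = €1520.88

€1520.88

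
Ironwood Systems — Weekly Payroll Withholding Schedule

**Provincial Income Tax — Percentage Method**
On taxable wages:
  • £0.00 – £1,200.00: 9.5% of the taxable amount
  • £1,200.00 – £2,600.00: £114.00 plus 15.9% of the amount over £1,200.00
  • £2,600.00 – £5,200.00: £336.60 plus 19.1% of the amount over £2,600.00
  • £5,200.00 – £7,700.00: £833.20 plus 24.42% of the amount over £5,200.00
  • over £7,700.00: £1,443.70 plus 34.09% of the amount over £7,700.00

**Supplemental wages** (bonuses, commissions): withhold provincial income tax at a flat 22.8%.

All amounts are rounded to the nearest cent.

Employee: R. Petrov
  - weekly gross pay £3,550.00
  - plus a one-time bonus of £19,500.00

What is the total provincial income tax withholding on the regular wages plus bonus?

£4,964.05

Provincial Income Tax: taxable = £3,550.00
  £336.60 + 19.1% × (£3,550.00 − £2,600.00) = £336.60 + 19.1% × £950.00 = £518.05
Supplemental (22.8% flat on bonus): 22.8% × £19,500.00 = £4,446.00
Total provincial income tax: £518.05 + £4,446.00 = £4,964.05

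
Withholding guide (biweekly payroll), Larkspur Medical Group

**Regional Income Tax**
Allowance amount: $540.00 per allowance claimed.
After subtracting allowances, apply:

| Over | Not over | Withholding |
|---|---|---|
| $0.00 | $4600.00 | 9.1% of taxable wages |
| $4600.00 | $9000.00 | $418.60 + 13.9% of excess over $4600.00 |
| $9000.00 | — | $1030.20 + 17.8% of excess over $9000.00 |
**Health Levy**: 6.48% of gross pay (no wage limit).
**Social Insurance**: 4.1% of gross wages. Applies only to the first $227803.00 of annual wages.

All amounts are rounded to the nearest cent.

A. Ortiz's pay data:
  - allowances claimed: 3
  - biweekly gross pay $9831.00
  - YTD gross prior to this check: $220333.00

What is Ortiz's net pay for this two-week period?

Regional Income Tax: taxable = $9831.00 − 3×$540.00 = $8211.00
  $418.60 + 13.9% × ($8211.00 − $4600.00) = $418.60 + 13.9% × $3611.00 = $920.53
Health Levy: 6.48% × $9831.00 = $637.05
Social Insurance: cap $227803.00 − YTD $220333.00 = $7470.00 subject; 4.1% × $7470.00 = $306.27
Total withheld: $920.53 + $637.05 + $306.27 = $1863.85
Net pay: $9831.00 − $1863.85 = $7967.15

$7967.15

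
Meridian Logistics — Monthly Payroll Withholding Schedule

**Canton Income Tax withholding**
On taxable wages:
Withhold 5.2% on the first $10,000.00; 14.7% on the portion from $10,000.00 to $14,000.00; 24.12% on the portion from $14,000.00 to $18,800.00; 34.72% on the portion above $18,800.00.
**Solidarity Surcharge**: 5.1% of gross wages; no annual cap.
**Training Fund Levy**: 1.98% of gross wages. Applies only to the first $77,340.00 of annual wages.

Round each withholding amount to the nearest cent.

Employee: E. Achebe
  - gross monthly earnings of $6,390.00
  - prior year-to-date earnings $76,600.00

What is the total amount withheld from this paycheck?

Canton Income Tax: taxable = $6,390.00
  5.2% × $6,390.00 = $332.28
Solidarity Surcharge: 5.1% × $6,390.00 = $325.89
Training Fund Levy: cap $77,340.00 − YTD $76,600.00 = $740.00 subject; 1.98% × $740.00 = $14.65
Total: $332.28 + $325.89 + $14.65 = $672.82

$672.82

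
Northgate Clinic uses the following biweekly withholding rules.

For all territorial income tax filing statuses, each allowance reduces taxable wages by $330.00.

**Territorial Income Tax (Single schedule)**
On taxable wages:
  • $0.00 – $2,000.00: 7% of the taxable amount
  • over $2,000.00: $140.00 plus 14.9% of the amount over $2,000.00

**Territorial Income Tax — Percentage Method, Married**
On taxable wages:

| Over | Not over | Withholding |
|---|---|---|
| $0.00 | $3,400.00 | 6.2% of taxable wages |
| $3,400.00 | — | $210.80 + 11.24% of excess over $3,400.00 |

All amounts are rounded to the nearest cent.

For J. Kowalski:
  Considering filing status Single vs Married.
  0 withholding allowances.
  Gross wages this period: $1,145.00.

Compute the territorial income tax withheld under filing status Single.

Territorial Income Tax (Single): taxable = $1,145.00
  7% × $1,145.00 = $80.15

$80.15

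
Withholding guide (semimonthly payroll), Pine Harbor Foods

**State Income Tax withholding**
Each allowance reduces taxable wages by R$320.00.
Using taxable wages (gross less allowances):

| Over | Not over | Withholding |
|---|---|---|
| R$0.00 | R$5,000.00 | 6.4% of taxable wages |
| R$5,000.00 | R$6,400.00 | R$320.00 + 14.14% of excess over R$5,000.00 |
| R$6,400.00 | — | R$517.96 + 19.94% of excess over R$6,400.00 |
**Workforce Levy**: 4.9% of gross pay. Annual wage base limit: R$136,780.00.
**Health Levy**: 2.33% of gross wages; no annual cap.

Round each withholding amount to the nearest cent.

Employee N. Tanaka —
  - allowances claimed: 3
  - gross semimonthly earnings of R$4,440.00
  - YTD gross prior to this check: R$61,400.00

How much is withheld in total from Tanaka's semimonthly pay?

State Income Tax: taxable = R$4,440.00 − 3×R$320.00 = R$3,480.00
  6.4% × R$3,480.00 = R$222.72
Workforce Levy: 4.9% × R$4,440.00 = R$217.56
Health Levy: 2.33% × R$4,440.00 = R$103.45
Total: R$222.72 + R$217.56 + R$103.45 = R$543.73

R$543.73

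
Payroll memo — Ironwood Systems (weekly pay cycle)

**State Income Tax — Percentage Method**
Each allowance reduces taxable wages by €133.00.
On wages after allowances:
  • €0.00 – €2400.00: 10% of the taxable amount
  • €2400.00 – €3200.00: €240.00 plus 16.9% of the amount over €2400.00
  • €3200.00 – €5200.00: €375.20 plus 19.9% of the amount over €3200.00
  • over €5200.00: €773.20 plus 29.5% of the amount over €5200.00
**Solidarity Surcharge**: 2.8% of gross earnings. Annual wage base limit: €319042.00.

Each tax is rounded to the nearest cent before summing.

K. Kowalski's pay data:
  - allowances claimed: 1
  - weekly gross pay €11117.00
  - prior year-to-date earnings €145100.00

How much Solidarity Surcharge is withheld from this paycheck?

Solidarity Surcharge: 2.8% × €11117.00 = €311.28

€311.28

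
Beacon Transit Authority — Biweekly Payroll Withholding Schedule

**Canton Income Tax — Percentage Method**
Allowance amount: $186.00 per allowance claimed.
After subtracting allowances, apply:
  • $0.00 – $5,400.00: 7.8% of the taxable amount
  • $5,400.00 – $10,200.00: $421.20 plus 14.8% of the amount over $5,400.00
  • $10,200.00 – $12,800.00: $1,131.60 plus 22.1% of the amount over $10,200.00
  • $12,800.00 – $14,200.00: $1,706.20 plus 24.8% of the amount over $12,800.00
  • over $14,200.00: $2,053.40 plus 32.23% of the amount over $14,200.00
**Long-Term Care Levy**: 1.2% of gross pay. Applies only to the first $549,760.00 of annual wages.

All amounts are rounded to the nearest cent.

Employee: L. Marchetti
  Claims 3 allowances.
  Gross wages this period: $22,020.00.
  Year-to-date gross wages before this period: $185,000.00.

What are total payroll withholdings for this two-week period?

$4,658.18

Canton Income Tax: taxable = $22,020.00 − 3×$186.00 = $21,462.00
  $2,053.40 + 32.23% × ($21,462.00 − $14,200.00) = $2,053.40 + 32.23% × $7,262.00 = $4,393.94
Long-Term Care Levy: 1.2% × $22,020.00 = $264.24
Total: $4,393.94 + $264.24 = $4,658.18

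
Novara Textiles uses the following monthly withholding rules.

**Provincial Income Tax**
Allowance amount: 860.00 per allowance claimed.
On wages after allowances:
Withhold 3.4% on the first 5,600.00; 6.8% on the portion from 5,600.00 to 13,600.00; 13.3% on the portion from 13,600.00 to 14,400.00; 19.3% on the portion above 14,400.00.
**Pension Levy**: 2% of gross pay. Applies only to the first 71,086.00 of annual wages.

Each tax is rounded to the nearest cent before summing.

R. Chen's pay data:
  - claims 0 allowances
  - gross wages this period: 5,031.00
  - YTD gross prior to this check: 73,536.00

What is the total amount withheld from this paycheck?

171.05

Provincial Income Tax: taxable = 5,031.00
  3.4% × 5,031.00 = 171.05
Pension Levy: YTD 73,536.00 ≥ cap 71,086.00 → 0.00
Total: 171.05 + 0.00 = 171.05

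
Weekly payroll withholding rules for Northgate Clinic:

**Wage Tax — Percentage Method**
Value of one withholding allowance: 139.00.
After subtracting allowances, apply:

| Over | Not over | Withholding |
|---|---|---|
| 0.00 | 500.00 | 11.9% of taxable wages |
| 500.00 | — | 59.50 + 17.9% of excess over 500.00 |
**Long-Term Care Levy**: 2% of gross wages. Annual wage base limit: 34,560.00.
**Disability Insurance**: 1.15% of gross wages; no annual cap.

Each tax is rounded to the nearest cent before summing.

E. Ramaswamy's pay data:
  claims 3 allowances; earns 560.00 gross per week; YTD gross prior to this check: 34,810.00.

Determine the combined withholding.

Wage Tax: taxable = 560.00 − 3×139.00 = 143.00
  11.9% × 143.00 = 17.02
Long-Term Care Levy: YTD 34,810.00 ≥ cap 34,560.00 → 0.00
Disability Insurance: 1.15% × 560.00 = 6.44
Total: 17.02 + 0.00 + 6.44 = 23.46

23.46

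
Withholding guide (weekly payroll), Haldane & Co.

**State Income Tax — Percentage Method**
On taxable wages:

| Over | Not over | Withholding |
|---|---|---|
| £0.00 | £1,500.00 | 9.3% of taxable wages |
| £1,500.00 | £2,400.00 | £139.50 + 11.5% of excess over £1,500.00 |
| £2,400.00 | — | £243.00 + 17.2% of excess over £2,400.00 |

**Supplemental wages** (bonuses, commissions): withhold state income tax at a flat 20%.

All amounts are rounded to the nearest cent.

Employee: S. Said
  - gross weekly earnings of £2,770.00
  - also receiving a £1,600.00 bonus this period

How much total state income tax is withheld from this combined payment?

State Income Tax: taxable = £2,770.00
  £243.00 + 17.2% × (£2,770.00 − £2,400.00) = £243.00 + 17.2% × £370.00 = £306.64
Supplemental (20% flat on bonus): 20% × £1,600.00 = £320.00
Total state income tax: £306.64 + £320.00 = £626.64

£626.64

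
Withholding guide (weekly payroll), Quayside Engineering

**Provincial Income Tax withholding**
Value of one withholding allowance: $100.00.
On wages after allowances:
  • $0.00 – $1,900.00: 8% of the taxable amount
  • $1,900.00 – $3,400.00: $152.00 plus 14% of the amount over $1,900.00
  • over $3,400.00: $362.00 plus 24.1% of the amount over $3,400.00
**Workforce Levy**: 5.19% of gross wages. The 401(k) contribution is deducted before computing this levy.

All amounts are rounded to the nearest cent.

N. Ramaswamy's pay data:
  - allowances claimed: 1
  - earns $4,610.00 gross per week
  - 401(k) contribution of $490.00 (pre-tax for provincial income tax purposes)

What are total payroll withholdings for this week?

Provincial Income Tax: taxable = $4,610.00 − $490.00 − 1×$100.00 = $4,020.00
  $362.00 + 24.1% × ($4,020.00 − $3,400.00) = $362.00 + 24.1% × $620.00 = $511.42
Workforce Levy: 5.19% × $4,120.00 = $213.83
Total: $511.42 + $213.83 = $725.25

$725.25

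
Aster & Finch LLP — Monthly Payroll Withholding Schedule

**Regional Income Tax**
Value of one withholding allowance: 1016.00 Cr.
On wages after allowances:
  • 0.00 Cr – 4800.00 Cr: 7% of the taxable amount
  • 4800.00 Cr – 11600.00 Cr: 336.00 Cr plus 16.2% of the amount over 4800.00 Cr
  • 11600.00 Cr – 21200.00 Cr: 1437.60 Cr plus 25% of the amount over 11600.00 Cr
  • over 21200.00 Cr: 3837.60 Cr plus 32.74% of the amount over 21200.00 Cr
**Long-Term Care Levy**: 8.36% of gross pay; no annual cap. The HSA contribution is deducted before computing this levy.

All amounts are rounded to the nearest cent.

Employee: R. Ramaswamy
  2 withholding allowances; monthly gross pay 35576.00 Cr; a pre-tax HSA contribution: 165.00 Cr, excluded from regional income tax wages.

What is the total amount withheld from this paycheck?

Regional Income Tax: taxable = 35576.00 Cr − 165.00 Cr − 2×1016.00 Cr = 33379.00 Cr
  3837.60 Cr + 32.74% × (33379.00 Cr − 21200.00 Cr) = 3837.60 Cr + 32.74% × 12179.00 Cr = 7825.00 Cr
Long-Term Care Levy: 8.36% × 35411.00 Cr = 2960.36 Cr
Total: 7825.00 Cr + 2960.36 Cr = 10785.36 Cr

10785.36 Cr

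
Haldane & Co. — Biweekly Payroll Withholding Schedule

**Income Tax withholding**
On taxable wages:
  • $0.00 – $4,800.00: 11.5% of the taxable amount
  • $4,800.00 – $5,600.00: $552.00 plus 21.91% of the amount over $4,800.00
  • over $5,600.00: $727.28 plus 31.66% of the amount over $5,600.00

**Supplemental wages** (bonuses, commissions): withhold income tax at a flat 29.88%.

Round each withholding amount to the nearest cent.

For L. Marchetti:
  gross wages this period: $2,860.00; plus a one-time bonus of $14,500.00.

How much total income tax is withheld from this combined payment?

$4,661.50

Income Tax: taxable = $2,860.00
  11.5% × $2,860.00 = $328.90
Supplemental (29.88% flat on bonus): 29.88% × $14,500.00 = $4,332.60
Total income tax: $328.90 + $4,332.60 = $4,661.50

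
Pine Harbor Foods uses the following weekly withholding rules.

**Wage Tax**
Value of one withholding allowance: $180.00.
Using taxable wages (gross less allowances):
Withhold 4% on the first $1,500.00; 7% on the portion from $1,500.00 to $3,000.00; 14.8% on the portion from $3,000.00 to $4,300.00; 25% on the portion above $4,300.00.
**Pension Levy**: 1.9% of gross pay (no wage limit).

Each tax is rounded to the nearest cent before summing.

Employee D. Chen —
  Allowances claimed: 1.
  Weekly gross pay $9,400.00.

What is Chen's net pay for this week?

$7,634.00

Wage Tax: taxable = $9,400.00 − 1×$180.00 = $9,220.00
  $357.40 + 25% × ($9,220.00 − $4,300.00) = $357.40 + 25% × $4,920.00 = $1,587.40
Pension Levy: 1.9% × $9,400.00 = $178.60
Total withheld: $1,587.40 + $178.60 = $1,766.00
Net pay: $9,400.00 − $1,766.00 = $7,634.00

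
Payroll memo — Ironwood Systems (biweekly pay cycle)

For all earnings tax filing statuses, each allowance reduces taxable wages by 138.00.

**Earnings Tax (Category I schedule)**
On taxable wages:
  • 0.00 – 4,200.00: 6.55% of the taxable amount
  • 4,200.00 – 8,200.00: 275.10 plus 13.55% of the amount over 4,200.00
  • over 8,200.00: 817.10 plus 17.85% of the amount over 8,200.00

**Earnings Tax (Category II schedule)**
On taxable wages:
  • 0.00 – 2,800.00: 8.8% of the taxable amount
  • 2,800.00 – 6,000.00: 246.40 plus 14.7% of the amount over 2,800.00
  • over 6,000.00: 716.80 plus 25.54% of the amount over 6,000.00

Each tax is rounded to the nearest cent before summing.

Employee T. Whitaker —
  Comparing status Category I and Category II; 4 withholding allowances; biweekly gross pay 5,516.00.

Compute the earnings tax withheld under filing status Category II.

Earnings Tax (Category II): taxable = 5,516.00 − 4×138.00 = 4,964.00
  246.40 + 14.7% × (4,964.00 − 2,800.00) = 246.40 + 14.7% × 2,164.00 = 564.51

564.51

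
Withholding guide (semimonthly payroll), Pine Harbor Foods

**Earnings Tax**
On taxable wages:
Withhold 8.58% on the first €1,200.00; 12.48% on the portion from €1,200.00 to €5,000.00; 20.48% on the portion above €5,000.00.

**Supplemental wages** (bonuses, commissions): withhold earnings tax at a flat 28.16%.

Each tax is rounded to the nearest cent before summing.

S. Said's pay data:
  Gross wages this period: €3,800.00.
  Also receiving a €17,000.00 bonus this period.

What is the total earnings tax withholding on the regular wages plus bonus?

€5,214.64

Earnings Tax: taxable = €3,800.00
  €102.96 + 12.48% × (€3,800.00 − €1,200.00) = €102.96 + 12.48% × €2,600.00 = €427.44
Supplemental (28.16% flat on bonus): 28.16% × €17,000.00 = €4,787.20
Total earnings tax: €427.44 + €4,787.20 = €5,214.64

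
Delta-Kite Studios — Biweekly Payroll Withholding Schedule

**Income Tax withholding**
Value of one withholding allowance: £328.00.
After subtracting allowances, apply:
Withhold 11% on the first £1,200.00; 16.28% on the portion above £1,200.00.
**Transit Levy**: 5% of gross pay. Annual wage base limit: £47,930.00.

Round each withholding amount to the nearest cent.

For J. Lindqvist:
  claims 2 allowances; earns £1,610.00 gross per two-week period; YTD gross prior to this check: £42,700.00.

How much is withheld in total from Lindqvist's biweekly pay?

Income Tax: taxable = £1,610.00 − 2×£328.00 = £954.00
  11% × £954.00 = £104.94
Transit Levy: 5% × £1,610.00 = £80.50
Total: £104.94 + £80.50 = £185.44

£185.44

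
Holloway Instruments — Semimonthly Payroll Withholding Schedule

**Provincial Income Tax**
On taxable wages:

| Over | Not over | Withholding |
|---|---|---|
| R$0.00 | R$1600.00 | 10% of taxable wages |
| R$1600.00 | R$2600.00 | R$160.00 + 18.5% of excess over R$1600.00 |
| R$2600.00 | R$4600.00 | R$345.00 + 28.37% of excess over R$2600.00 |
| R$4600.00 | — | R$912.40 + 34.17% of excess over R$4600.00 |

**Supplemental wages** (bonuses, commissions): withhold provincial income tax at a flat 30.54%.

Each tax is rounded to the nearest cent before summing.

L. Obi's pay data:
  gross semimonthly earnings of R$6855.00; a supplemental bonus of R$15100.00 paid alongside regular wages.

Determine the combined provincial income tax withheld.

R$6294.47

Provincial Income Tax: taxable = R$6855.00
  R$912.40 + 34.17% × (R$6855.00 − R$4600.00) = R$912.40 + 34.17% × R$2255.00 = R$1682.93
Supplemental (30.54% flat on bonus): 30.54% × R$15100.00 = R$4611.54
Total provincial income tax: R$1682.93 + R$4611.54 = R$6294.47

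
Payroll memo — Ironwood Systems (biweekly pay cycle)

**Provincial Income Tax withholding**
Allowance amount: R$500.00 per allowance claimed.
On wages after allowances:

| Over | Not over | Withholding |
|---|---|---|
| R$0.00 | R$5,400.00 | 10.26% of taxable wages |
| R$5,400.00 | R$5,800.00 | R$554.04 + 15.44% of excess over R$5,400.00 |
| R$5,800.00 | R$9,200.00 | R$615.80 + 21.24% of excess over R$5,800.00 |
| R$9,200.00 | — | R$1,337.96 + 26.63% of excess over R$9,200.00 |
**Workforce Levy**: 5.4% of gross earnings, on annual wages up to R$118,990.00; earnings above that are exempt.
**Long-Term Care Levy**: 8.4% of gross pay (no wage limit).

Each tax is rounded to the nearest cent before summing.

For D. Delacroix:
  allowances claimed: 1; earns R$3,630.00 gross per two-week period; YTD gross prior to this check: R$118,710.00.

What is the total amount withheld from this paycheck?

Provincial Income Tax: taxable = R$3,630.00 − 1×R$500.00 = R$3,130.00
  10.26% × R$3,130.00 = R$321.14
Workforce Levy: cap R$118,990.00 − YTD R$118,710.00 = R$280.00 subject; 5.4% × R$280.00 = R$15.12
Long-Term Care Levy: 8.4% × R$3,630.00 = R$304.92
Total: R$321.14 + R$15.12 + R$304.92 = R$641.18

R$641.18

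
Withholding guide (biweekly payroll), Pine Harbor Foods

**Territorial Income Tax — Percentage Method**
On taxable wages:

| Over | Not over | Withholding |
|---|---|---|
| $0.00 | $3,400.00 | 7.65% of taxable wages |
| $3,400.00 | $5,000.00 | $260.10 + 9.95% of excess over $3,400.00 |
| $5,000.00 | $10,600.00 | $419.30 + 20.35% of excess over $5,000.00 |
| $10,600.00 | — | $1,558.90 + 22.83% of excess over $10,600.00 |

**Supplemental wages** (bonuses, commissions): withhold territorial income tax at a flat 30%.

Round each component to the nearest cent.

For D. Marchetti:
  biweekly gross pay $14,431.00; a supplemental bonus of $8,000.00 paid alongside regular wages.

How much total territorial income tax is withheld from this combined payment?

Territorial Income Tax: taxable = $14,431.00
  $1,558.90 + 22.83% × ($14,431.00 − $10,600.00) = $1,558.90 + 22.83% × $3,831.00 = $2,433.52
Supplemental (30% flat on bonus): 30% × $8,000.00 = $2,400.00
Total territorial income tax: $2,433.52 + $2,400.00 = $4,833.52

$4,833.52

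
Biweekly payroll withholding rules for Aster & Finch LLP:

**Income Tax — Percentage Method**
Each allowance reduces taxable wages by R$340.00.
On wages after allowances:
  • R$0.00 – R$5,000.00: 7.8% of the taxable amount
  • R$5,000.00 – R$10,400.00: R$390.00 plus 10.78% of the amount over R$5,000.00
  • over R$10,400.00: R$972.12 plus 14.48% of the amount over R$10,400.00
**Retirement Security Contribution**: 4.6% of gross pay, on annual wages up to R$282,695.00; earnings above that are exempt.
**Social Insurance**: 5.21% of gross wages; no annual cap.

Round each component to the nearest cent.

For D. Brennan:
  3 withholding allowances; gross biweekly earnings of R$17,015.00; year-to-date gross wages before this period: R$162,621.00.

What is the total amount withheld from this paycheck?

R$3,451.45

Income Tax: taxable = R$17,015.00 − 3×R$340.00 = R$15,995.00
  R$972.12 + 14.48% × (R$15,995.00 − R$10,400.00) = R$972.12 + 14.48% × R$5,595.00 = R$1,782.28
Retirement Security Contribution: 4.6% × R$17,015.00 = R$782.69
Social Insurance: 5.21% × R$17,015.00 = R$886.48
Total: R$1,782.28 + R$782.69 + R$886.48 = R$3,451.45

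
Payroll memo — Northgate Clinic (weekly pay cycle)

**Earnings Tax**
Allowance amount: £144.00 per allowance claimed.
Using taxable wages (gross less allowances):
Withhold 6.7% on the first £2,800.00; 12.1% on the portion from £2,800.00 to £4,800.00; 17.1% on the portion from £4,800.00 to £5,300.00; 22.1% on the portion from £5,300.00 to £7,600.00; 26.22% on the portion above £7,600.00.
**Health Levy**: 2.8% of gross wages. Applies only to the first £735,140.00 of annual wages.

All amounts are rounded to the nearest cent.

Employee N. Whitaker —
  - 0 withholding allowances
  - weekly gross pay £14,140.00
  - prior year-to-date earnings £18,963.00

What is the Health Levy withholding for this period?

Health Levy: 2.8% × £14,140.00 = £395.92

£395.92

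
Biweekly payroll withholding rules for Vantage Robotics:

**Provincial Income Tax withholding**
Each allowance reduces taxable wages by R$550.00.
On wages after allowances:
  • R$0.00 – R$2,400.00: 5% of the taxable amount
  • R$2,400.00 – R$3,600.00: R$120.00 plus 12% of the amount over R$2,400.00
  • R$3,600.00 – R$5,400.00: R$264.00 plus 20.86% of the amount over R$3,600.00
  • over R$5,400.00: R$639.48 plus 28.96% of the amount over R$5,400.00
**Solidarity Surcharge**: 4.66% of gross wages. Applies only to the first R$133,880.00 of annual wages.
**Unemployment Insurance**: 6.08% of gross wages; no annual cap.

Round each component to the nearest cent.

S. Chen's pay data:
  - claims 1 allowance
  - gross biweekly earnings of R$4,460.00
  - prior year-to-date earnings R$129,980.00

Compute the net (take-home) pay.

R$3,678.42

Provincial Income Tax: taxable = R$4,460.00 − 1×R$550.00 = R$3,910.00
  R$264.00 + 20.86% × (R$3,910.00 − R$3,600.00) = R$264.00 + 20.86% × R$310.00 = R$328.67
Solidarity Surcharge: cap R$133,880.00 − YTD R$129,980.00 = R$3,900.00 subject; 4.66% × R$3,900.00 = R$181.74
Unemployment Insurance: 6.08% × R$4,460.00 = R$271.17
Total withheld: R$328.67 + R$181.74 + R$271.17 = R$781.58
Net pay: R$4,460.00 − R$781.58 = R$3,678.42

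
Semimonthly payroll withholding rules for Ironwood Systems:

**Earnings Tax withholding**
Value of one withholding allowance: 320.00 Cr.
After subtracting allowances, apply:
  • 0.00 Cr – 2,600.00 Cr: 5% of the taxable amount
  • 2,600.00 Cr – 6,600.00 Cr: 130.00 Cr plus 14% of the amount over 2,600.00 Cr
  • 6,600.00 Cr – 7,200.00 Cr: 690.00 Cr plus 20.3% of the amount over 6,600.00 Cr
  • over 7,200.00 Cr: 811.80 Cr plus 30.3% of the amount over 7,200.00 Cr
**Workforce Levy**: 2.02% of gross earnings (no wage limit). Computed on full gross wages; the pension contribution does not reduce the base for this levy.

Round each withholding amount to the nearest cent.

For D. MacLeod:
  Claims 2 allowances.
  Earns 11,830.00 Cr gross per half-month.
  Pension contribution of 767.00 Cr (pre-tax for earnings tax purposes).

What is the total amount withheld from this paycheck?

2,027.34 Cr

Earnings Tax: taxable = 11,830.00 Cr − 767.00 Cr − 2×320.00 Cr = 10,423.00 Cr
  811.80 Cr + 30.3% × (10,423.00 Cr − 7,200.00 Cr) = 811.80 Cr + 30.3% × 3,223.00 Cr = 1,788.37 Cr
Workforce Levy: 2.02% × 11,830.00 Cr = 238.97 Cr
Total: 1,788.37 Cr + 238.97 Cr = 2,027.34 Cr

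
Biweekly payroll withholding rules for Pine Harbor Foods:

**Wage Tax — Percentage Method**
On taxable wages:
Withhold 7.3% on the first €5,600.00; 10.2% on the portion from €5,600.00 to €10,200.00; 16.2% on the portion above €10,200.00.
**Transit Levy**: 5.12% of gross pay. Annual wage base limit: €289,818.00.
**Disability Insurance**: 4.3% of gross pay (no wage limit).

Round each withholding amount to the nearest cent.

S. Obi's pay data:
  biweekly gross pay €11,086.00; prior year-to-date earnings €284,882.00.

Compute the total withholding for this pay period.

€1,750.95

Wage Tax: taxable = €11,086.00
  €878.00 + 16.2% × (€11,086.00 − €10,200.00) = €878.00 + 16.2% × €886.00 = €1,021.53
Transit Levy: cap €289,818.00 − YTD €284,882.00 = €4,936.00 subject; 5.12% × €4,936.00 = €252.72
Disability Insurance: 4.3% × €11,086.00 = €476.70
Total: €1,021.53 + €252.72 + €476.70 = €1,750.95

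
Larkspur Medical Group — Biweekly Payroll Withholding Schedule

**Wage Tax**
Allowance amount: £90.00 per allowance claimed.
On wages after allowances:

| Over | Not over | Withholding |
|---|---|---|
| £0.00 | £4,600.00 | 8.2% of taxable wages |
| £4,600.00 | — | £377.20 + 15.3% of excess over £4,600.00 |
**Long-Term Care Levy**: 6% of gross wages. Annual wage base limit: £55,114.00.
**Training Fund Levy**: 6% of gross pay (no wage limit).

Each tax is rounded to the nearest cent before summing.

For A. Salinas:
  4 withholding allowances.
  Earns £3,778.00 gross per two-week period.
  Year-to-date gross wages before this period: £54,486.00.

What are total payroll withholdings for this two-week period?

£544.64

Wage Tax: taxable = £3,778.00 − 4×£90.00 = £3,418.00
  8.2% × £3,418.00 = £280.28
Long-Term Care Levy: cap £55,114.00 − YTD £54,486.00 = £628.00 subject; 6% × £628.00 = £37.68
Training Fund Levy: 6% × £3,778.00 = £226.68
Total: £280.28 + £37.68 + £226.68 = £544.64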